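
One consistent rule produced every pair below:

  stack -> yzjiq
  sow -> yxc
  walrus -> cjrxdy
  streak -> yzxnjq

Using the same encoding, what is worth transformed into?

Vowels shift forward by 9 and consonants shift forward by 6.
For worth: w(cons)+6=c, o(vowel)+9=x, r(cons)+6=x, t(cons)+6=z, h(cons)+6=n.

cxxzn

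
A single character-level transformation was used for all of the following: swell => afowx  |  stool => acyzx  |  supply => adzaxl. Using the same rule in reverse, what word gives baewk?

truly

The shift increases by 1 at each position, starting from +8: 8, 9, 10, ….
Undoing it on baewk: b−8=t, a−9=r, e−10=u, w−11=l, k−12=y.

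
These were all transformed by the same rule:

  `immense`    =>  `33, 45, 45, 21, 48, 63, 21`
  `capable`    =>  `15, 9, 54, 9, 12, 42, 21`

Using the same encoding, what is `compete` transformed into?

15, 51, 45, 54, 21, 66, 21

i(#9)→33 and m(#13)→45: differences scale by 3, so n = 3·pos + 6. With a=1..z=26, the number is 3·pos + 6.
Applying it to compete: c=3→15, o=15→51, m=13→45, p=16→54, e=5→21, t=20→66, e=5→21.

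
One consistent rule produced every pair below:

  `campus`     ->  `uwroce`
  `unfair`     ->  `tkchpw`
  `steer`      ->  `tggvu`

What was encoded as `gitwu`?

The word is reversed, then every letter is shifted forward by 2.
Undoing it on gitwu: shift back: g−2=e, i−2=g, t−2=r, w−2=u, u−2=s → egrus; then reverse → surge.

surge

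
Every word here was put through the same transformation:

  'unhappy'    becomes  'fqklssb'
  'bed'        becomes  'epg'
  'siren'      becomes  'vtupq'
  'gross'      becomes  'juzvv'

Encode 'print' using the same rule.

The shift depends on letter class: consonant n→q is +3, but vowel u→f is +11. Two shifts are in play — +11 for a/e/i/o/u, +3 for every other letter.
On print: p(cons)+3=s, r(cons)+3=u, i(vowel)+11=t, n(cons)+3=q, t(cons)+3=w.

sutqw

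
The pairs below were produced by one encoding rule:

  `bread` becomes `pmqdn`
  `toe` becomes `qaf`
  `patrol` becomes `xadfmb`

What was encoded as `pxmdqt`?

The output letters match the input read backwards, each shifted +12: bread reversed is daerb. Two steps: reverse the string, then apply a Caesar shift of +12.
Reversing it on pxmdqt: shift back: p−12=d, x−12=l, m−12=a, d−12=r, q−12=e, t−12=h → dlareh; then reverse → herald.

herald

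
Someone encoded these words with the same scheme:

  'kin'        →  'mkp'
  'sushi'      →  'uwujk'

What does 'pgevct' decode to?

nectar

Compare letters: k→m is +2, i→k is +2, n→p is +2 — a constant shift. It's a constant shift of +2 (ROT2).
Decoding pgevct: p−2=n, g−2=e, e−2=c, v−2=t, c−2=a, t−2=r.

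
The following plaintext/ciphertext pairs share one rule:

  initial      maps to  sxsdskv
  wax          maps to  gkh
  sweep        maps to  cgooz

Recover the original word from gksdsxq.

Compare letters: i→s is +10, n→x is +10, i→s is +10 — a constant shift. This is a Caesar cipher with shift 10.
Undoing it on gksdsxq: g−10=w, k−10=a, s−10=i, d−10=t, s−10=i, x−10=n, q−10=g.

waiting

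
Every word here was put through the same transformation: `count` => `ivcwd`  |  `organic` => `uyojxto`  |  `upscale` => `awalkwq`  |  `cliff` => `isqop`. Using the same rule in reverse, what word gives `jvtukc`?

Each letter shifts forward by (position + 6), i.e. 6, 7, 8, … — the shift grows by one for each successive letter.
Reversing it on jvtukc: j−6=d, v−7=o, t−8=l, u−9=l, k−10=a, c−11=r.

dollar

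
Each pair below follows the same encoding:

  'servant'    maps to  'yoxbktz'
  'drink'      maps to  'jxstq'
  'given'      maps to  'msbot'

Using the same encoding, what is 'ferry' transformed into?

Vowels shift forward by 10 and consonants shift forward by 6.
For ferry: f(cons)+6=l, e(vowel)+10=o, r(cons)+6=x, r(cons)+6=x, y(cons)+6=e.

loxxe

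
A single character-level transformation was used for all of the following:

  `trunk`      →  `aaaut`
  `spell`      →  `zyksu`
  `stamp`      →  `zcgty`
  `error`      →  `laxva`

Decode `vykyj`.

Shifts by position in trunk: pos 0: t→a (+7), pos 1: r→a (+9), pos 2: u→a (+6), pos 3: n→u (+7), pos 4: k→t (+9) — repeating every 3. The shifts repeat in a cycle of length 3: positions 0,1,… shift by +7, +9, +6, then the pattern repeats.
Reversing it on vykyj: v−7=o, y−9=p, k−6=e, y−7=r, j−9=a.

opera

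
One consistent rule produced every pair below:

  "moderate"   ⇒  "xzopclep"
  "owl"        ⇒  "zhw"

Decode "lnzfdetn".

acoustic

Compare letters: m→x is +11, o→z is +11, d→o is +11 — a constant shift. Each letter is shifted forward by 11 in the alphabet (a Caesar shift of +11).
Undoing it on lnzfdetn: l−11=a, n−11=c, z−11=o, f−11=u, d−11=s, e−11=t, t−11=i, n−11=c.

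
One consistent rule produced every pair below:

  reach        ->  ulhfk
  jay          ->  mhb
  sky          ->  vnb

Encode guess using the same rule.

jblvv

Vowels shift forward by 7 and consonants shift forward by 3.
Applying it to guess: g(cons)+3=j, u(vowel)+7=b, e(vowel)+7=l, s(cons)+3=v, s(cons)+3=v.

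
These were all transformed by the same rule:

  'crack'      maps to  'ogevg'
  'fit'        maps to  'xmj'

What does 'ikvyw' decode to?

surge

Read the word backwards and shift each letter +4.
Undoing it on ikvyw: shift back: i−4=e, k−4=g, v−4=r, y−4=u, w−4=s → egrus; then reverse → surge.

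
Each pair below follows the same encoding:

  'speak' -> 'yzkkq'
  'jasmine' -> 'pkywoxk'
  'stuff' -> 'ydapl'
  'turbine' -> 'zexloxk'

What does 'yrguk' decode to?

shake

It's a Vigenère-style cipher with numeric key [6,10]: position i shifts by key[i mod 2].
Decoding yrguk: y−6=s, r−10=h, g−6=a, u−10=k, k−6=e.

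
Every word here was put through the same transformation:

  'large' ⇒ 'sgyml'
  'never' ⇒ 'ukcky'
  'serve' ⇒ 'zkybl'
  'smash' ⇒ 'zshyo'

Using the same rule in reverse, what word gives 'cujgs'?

vocal

Shifts by position in large: pos 0: l→s (+7), pos 1: a→g (+6), pos 2: r→y (+7), pos 3: g→m (+6) — repeating every 2. It's a Vigenère-style cipher with numeric key [7,6]: position i shifts by key[i mod 2].
Decoding cujgs: c−7=v, u−6=o, j−7=c, g−6=a, s−7=l.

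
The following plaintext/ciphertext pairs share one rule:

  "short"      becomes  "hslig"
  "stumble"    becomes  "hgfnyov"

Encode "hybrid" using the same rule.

sbyirw

This is the alphabet-reversal cipher (Atbash): a becomes z, b becomes y, etc.
Applying it to hybrid: h↔s, y↔b, b↔y, r↔i, i↔r, d↔w.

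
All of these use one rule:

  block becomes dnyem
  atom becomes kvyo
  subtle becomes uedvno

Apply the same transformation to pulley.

Vowels shift forward by 10 and consonants shift forward by 2.
Applying it to pulley: p(cons)+2=r, u(vowel)+10=e, l(cons)+2=n, l(cons)+2=n, e(vowel)+10=o, y(cons)+2=a.

rennoa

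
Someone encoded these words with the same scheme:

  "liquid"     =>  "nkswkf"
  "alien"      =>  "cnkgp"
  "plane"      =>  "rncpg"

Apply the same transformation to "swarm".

uycto

Compare letters: l→n is +2, i→k is +2, q→s is +2 — a constant shift. It's a constant shift of +2 (ROT2).
Applying it to swarm: s+2=u, w+2=y, a+2=c, r+2=t, m+2=o.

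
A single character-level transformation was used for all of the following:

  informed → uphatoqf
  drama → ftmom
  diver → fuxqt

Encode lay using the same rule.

nma

The shift depends on letter class: consonant n→p is +2, but vowel i→u is +12. Two shifts are in play — +12 for a/e/i/o/u, +2 for every other letter.
For lay: l(cons)+2=n, a(vowel)+12=m, y(cons)+2=a.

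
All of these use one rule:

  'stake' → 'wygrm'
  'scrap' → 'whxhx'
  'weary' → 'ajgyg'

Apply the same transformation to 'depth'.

hjvap

Each letter shifts forward by (position + 4), i.e. 4, 5, 6, … — the shift grows by one for each successive letter.
For depth: d+4=h, e+5=j, p+6=v, t+7=a, h+8=p.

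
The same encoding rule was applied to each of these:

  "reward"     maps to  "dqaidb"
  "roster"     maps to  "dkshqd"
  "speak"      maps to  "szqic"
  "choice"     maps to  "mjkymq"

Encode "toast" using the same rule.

hkish

r(17)→d(3) and e(4)→q(16) fit y≡15x+8 (mod 26); the inverse of 15 mod 26 is 7. This is an affine cipher: with a=0,…,z=25, each position x becomes (15x+8) mod 26.
On toast: t(19)→15·19+8≡7=h; o(14)→15·14+8≡10=k; a(0)→15·0+8≡8=i; s(18)→15·18+8≡18=s; t(19)→15·19+8≡7=h (all mod 26).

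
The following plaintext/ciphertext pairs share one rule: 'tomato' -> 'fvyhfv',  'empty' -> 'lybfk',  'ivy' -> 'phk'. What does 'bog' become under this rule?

nvs

The shift depends on letter class: consonant t→f is +12, but vowel o→v is +7. Two shifts are in play — +7 for a/e/i/o/u, +12 for every other letter.
For bog: b(cons)+12=n, o(vowel)+7=v, g(cons)+12=s.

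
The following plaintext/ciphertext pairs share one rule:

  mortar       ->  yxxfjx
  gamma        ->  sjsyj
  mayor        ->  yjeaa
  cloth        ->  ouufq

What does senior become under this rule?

entuxx

Shifts by position in mortar: pos 0: m→y (+12), pos 1: o→x (+9), pos 2: r→x (+6), pos 3: t→f (+12), pos 4: a→j (+9), pos 5: r→x (+6) — repeating every 3. It's a Vigenère-style cipher with numeric key [12,9,6]: position i shifts by key[i mod 3].
Applying it to senior: s+12=e, e+9=n, n+6=t, i+12=u, o+9=x, r+6=x.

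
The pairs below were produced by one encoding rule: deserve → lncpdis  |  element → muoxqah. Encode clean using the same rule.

kuolz

In deserve: d→l is +8, e→n is +9, s→c is +10, e→p is +11 — the shift increases by 1 each position. Letter i (0-indexed) is shifted by i+8, so successive shifts are 8, 9, 10, ….
On clean: c+8=k, l+9=u, e+10=o, a+11=l, n+12=z.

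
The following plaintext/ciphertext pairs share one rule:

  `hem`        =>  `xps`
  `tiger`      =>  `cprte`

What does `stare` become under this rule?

pcled

Two steps: reverse the string, then apply a Caesar shift of +11.
On stare: reverse → erats; then shift: e+11=p, r+11=c, a+11=l, t+11=e, s+11=d.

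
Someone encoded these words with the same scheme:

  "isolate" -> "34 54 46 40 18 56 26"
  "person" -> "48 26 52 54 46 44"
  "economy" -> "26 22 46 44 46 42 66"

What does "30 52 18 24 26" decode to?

i(#9)→34 and s(#19)→54: differences scale by 2, so n = 2·pos + 16. Each letter becomes 2×(its alphabet position, a=1..z=26) + 16.
Reversing it on 30 52 18 24 26: 30→(30−16)÷2=7=g, 52→(52−16)÷2=18=r, 18→(18−16)÷2=1=a, 24→(24−16)÷2=4=d, 26→(26−16)÷2=5=e.

grade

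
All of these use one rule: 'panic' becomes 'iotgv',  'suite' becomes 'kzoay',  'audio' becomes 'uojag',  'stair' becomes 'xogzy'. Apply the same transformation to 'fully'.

erral

The output letters match the input read backwards, each shifted +6: panic reversed is cinap. The word is reversed, then every letter is shifted forward by 6.
Applying it to fully: reverse → ylluf; then shift: y+6=e, l+6=r, l+6=r, u+6=a, f+6=l.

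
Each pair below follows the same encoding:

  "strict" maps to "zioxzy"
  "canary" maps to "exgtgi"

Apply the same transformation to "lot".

zur

Read the word backwards and shift each letter +6.
For lot: reverse → tol; then shift: t+6=z, o+6=u, l+6=r.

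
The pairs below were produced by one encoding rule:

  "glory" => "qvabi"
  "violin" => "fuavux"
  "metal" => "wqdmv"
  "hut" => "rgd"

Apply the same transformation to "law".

The shift depends on letter class: consonant g→q is +10, but vowel o→a is +12. Vowels shift forward by 12 and consonants shift forward by 10.
Applying it to law: l(cons)+10=v, a(vowel)+12=m, w(cons)+10=g.

vmg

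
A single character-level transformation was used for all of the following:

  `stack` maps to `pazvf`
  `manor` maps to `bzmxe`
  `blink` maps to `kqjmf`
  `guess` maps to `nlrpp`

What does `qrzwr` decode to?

leave

s(18)→p(15) and t(19)→a(0) fit y≡11x+25 (mod 26); the inverse of 11 mod 26 is 19. Treating letters as 0–25, the rule is x ↦ 11x + 25 (mod 26).
Undoing it on qrzwr: q(16)→19·(16−25)≡11=l; r(17)→19·(17−25)≡4=e; z(25)→19·(25−25)≡0=a; w(22)→19·(22−25)≡21=v; r(17)→19·(17−25)≡4=e (all mod 26).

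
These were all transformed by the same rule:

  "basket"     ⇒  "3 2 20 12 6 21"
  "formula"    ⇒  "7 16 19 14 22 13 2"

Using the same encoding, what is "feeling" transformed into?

7 6 6 13 10 15 8

b is letter #2 and maps to 3: an offset of 1. Letters become their 1-based position plus 1 (so a→2, b→3, …).
For feeling: f=6→7, e=5→6, e=5→6, l=12→13, i=9→10, n=14→15, g=7→8.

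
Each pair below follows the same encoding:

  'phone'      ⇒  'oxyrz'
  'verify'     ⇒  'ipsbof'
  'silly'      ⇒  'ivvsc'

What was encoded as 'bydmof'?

vector

The output letters match the input read backwards, each shifted +10: phone reversed is enohp. Read the word backwards and shift each letter +10.
Undoing it on bydmof: shift back: b−10=r, y−10=o, d−10=t, m−10=c, o−10=e, f−10=v → rotcev; then reverse → vector.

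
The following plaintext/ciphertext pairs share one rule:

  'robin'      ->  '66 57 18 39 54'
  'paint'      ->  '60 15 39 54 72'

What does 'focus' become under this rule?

30 57 21 75 69

The formula is n = 3×(alphabet index, a=1) + 12.
For focus: f=6→30, o=15→57, c=3→21, u=21→75, s=19→69.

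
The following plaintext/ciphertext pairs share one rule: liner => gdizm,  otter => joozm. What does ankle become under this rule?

Compare letters: l→g is +21, i→d is +21, n→i is +21 — a constant shift. Every letter moves 21 places later in the alphabet, wrapping around z→a.
For ankle: a+21=v, n+21=i, k+21=f, l+21=g, e+21=z.

vifgz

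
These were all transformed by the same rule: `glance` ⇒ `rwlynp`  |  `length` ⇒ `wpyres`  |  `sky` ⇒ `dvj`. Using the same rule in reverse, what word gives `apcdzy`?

person

It's a constant shift of +11 (ROT11).
Reversing it on apcdzy: a−11=p, p−11=e, c−11=r, d−11=s, z−11=o, y−11=n.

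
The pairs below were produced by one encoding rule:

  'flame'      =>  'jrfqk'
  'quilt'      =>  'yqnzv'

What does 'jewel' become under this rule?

qjbjo

The word is reversed, then every letter is shifted forward by 5.
Applying it to jewel: reverse → lewej; then shift: l+5=q, e+5=j, w+5=b, e+5=j, j+5=o.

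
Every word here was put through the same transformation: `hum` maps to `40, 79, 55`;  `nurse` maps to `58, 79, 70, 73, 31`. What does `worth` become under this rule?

85, 61, 70, 76, 40

h(#8)→40 and u(#21)→79: differences scale by 3, so n = 3·pos + 16. Each letter becomes 3×(its alphabet position, a=1..z=26) + 16.
On worth: w=23→85, o=15→61, r=18→70, t=20→76, h=8→40.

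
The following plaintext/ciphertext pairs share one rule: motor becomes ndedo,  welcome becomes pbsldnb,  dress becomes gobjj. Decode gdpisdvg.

download

m(12)→n(13) and o(14)→d(3) fit y≡21x+21 (mod 26); the inverse of 21 mod 26 is 5. Each letter's alphabet position (a=0..z=25) is mapped through 21·x+21 mod 26 — an affine cipher.
Undoing it on gdpisdvg: g(6)→5·(6−21)≡3=d; d(3)→5·(3−21)≡14=o; p(15)→5·(15−21)≡22=w; i(8)→5·(8−21)≡13=n; s(18)→5·(18−21)≡11=l; d(3)→5·(3−21)≡14=o; v(21)→5·(21−21)≡0=a; g(6)→5·(6−21)≡3=d (all mod 26).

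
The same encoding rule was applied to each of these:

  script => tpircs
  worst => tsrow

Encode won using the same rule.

The output letters match the input read backwards: script reversed is tpircs. The word is simply reversed.
For won: reverse → now.

now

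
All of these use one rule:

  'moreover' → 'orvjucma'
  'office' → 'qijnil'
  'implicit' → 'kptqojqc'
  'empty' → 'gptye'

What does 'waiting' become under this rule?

In moreover: m→o is +2, o→r is +3, r→v is +4, e→j is +5 — the shift increases by 1 each position. Letter i (0-indexed) is shifted by i+2, so successive shifts are 2, 3, 4, ….
On waiting: w+2=y, a+3=d, i+4=m, t+5=y, i+6=o, n+7=u, g+8=o.

ydmyouo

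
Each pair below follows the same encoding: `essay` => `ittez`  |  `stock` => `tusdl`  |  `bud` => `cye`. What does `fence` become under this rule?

giodi

The shift depends on letter class: consonant s→t is +1, but vowel e→i is +4. Two shifts are in play — +4 for a/e/i/o/u, +1 for every other letter.
On fence: f(cons)+1=g, e(vowel)+4=i, n(cons)+1=o, c(cons)+1=d, e(vowel)+4=i.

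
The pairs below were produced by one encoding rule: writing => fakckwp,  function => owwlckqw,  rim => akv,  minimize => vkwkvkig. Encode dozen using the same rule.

The shift depends on letter class: consonant w→f is +9, but vowel i→k is +2. The rule splits by letter class: vowels +2, consonants +9.
Applying it to dozen: d(cons)+9=m, o(vowel)+2=q, z(cons)+9=i, e(vowel)+2=g, n(cons)+9=w.

mqigw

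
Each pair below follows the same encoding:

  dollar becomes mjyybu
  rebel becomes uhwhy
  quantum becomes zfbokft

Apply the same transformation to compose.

rjtejph

This is an affine cipher: with a=0,…,z=25, each position x becomes (21x+1) mod 26.
For compose: c(2)→21·2+1≡17=r; o(14)→21·14+1≡9=j; m(12)→21·12+1≡19=t; p(15)→21·15+1≡4=e; o(14)→21·14+1≡9=j; s(18)→21·18+1≡15=p; e(4)→21·4+1≡7=h (all mod 26).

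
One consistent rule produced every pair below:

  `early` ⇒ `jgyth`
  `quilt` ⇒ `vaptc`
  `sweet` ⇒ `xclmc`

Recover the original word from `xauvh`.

sunny

In early: e→j is +5, a→g is +6, r→y is +7, l→t is +8 — the shift increases by 1 each position. The shift increases by 1 at each position, starting from +5: 5, 6, 7, ….
Reversing it on xauvh: x−5=s, a−6=u, u−7=n, v−8=n, h−9=y.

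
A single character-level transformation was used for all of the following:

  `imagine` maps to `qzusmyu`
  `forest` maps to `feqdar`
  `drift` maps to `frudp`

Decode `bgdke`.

syrup

The output letters match the input read backwards, each shifted +12: imagine reversed is enigami. Two steps: reverse the string, then apply a Caesar shift of +12.
Reversing it on bgdke: shift back: b−12=p, g−12=u, d−12=r, k−12=y, e−12=s → purys; then reverse → syrup.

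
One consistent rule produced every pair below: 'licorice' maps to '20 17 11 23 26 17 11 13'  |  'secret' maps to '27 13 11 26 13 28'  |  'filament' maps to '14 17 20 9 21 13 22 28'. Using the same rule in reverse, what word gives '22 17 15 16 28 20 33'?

nightly

l is letter #12 and maps to 20: an offset of 8. The number is (letter's place in the alphabet, a=1) + 8.
Decoding 22 17 15 16 28 20 33: 22→(22−8)÷1=14=n, 17→(17−8)÷1=9=i, 15→(15−8)÷1=7=g, 16→(16−8)÷1=8=h, 28→(28−8)÷1=20=t, 20→(20−8)÷1=12=l, 33→(33−8)÷1=25=y.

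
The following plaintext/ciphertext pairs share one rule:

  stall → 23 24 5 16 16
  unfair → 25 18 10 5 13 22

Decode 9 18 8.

end

Letters become their 1-based position plus 4 (so a→5, b→6, …).
Reversing it on 9 18 8: 9→(9−4)÷1=5=e, 18→(18−4)÷1=14=n, 8→(8−4)÷1=4=d.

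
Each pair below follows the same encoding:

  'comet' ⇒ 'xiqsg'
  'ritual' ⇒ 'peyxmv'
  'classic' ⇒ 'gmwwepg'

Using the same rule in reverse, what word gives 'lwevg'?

The output letters match the input read backwards, each shifted +4: comet reversed is temoc. Read the word backwards and shift each letter +4.
Reversing it on lwevg: shift back: l−4=h, w−4=s, e−4=a, v−4=r, g−4=c → hsarc; then reverse → crash.

crash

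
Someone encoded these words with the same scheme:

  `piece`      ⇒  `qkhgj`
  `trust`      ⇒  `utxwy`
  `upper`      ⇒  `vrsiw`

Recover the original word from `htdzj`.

The shift increases by 1 at each position, starting from +1: 1, 2, 3, ….
Decoding htdzj: h−1=g, t−2=r, d−3=a, z−4=v, j−5=e.

grave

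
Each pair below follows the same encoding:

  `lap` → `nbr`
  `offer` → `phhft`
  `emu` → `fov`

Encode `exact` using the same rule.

The shift depends on letter class: consonant l→n is +2, but vowel a→b is +1. The rule splits by letter class: vowels +1, consonants +2.
For exact: e(vowel)+1=f, x(cons)+2=z, a(vowel)+1=b, c(cons)+2=e, t(cons)+2=v.

fzbev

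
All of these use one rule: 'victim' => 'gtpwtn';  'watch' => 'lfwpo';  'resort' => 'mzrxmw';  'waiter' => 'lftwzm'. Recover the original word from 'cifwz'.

plate

v(21)→g(6) and i(8)→t(19) fit y≡5x+5 (mod 26); the inverse of 5 mod 26 is 21. Treating letters as 0–25, the rule is x ↦ 5x + 5 (mod 26).
Reversing it on cifwz: c(2)→21·(2−5)≡15=p; i(8)→21·(8−5)≡11=l; f(5)→21·(5−5)≡0=a; w(22)→21·(22−5)≡19=t; z(25)→21·(25−5)≡4=e (all mod 26).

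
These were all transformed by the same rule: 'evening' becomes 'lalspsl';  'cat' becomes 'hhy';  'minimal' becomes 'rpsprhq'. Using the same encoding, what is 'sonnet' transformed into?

xvssly

The shift depends on letter class: consonant v→a is +5, but vowel e→l is +7. Two shifts are in play — +7 for a/e/i/o/u, +5 for every other letter.
For sonnet: s(cons)+5=x, o(vowel)+7=v, n(cons)+5=s, n(cons)+5=s, e(vowel)+7=l, t(cons)+5=y.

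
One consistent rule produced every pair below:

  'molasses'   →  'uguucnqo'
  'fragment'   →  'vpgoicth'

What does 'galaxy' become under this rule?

The output letters match the input read backwards, each shifted +2: molasses reversed is sessalom. Read the word backwards and shift each letter +2.
On galaxy: reverse → yxalag; then shift: y+2=a, x+2=z, a+2=c, l+2=n, a+2=c, g+2=i.

azcnci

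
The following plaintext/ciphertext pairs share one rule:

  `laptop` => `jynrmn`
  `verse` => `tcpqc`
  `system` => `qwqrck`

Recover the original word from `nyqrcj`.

Compare letters: l→j is +24, a→y is +24, p→n is +24 — a constant shift. Each letter is shifted forward by 24 in the alphabet (a Caesar shift of +24).
Undoing it on nyqrcj: n−24=p, y−24=a, q−24=s, r−24=t, c−24=e, j−24=l.

pastel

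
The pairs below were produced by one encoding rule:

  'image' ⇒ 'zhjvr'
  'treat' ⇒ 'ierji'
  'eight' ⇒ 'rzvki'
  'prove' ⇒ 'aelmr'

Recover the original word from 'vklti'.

This is an affine cipher: with a=0,…,z=25, each position x becomes (15x+9) mod 26.
Decoding vklti: v(21)→7·(21−9)≡6=g; k(10)→7·(10−9)≡7=h; l(11)→7·(11−9)≡14=o; t(19)→7·(19−9)≡18=s; i(8)→7·(8−9)≡19=t (all mod 26).

ghost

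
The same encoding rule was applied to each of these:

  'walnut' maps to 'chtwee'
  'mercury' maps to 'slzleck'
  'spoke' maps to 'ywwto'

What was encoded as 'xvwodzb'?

rooftop

In walnut: w→c is +6, a→h is +7, l→t is +8, n→w is +9 — the shift increases by 1 each position. The shift increases by 1 at each position, starting from +6: 6, 7, 8, ….
Undoing it on xvwodzb: x−6=r, v−7=o, w−8=o, o−9=f, d−10=t, z−11=o, b−12=p.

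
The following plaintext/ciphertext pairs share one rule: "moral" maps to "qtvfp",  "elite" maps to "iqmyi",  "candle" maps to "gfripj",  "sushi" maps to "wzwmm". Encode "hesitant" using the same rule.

ljwnxfry

Shifts by position in moral: pos 0: m→q (+4), pos 1: o→t (+5), pos 2: r→v (+4), pos 3: a→f (+5) — repeating every 2. A repeating key of period 2 is used — shifts +4, +5 over and over.
On hesitant: h+4=l, e+5=j, s+4=w, i+5=n, t+4=x, a+5=f, n+4=r, t+5=y.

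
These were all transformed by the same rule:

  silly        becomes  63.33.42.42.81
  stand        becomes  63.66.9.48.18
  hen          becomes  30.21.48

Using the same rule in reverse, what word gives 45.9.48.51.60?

s(#19)→63 and i(#9)→33: differences scale by 3, so n = 3·pos + 6. With a=1..z=26, the number is 3·pos + 6.
Undoing it on 45.9.48.51.60: 45→(45−6)÷3=13=m, 9→(9−6)÷3=1=a, 48→(48−6)÷3=14=n, 51→(51−6)÷3=15=o, 60→(60−6)÷3=18=r.

manor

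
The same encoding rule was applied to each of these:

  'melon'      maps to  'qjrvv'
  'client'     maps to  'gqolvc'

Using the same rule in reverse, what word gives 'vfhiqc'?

In melon: m→q is +4, e→j is +5, l→r is +6, o→v is +7 — the shift increases by 1 each position. Letter i (0-indexed) is shifted by i+4, so successive shifts are 4, 5, 6, ….
Undoing it on vfhiqc: v−4=r, f−5=a, h−6=b, i−7=b, q−8=i, c−9=t.

rabbit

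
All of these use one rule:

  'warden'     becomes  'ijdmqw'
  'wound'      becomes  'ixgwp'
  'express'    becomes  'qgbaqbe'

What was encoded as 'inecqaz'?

Shifts by position in warden: pos 0: w→i (+12), pos 1: a→j (+9), pos 2: r→d (+12), pos 3: d→m (+9) — repeating every 2. A repeating key of period 2 is used — shifts +12, +9 over and over.
Decoding inecqaz: i−12=w, n−9=e, e−12=s, c−9=t, q−12=e, a−9=r, z−12=n.

western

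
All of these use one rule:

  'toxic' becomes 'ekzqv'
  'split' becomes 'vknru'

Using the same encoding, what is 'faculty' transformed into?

The output letters match the input read backwards, each shifted +2: toxic reversed is cixot. Two steps: reverse the string, then apply a Caesar shift of +2.
On faculty: reverse → ytlucaf; then shift: y+2=a, t+2=v, l+2=n, u+2=w, c+2=e, a+2=c, f+2=h.

avnwech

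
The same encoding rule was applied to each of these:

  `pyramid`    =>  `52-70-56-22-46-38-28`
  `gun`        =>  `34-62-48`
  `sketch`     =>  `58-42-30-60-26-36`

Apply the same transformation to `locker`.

The formula is n = 2×(alphabet index, a=1) + 20.
On locker: l=12→44, o=15→50, c=3→26, k=11→42, e=5→30, r=18→56.

44-50-26-42-30-56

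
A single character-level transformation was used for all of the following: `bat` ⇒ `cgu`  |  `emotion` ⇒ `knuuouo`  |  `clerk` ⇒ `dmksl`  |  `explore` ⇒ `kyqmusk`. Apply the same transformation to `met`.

nku

The shift depends on letter class: consonant b→c is +1, but vowel a→g is +6. The rule splits by letter class: vowels +6, consonants +1.
Applying it to met: m(cons)+1=n, e(vowel)+6=k, t(cons)+1=u.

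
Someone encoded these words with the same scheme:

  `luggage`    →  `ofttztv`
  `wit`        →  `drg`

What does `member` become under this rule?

This is the alphabet-reversal cipher (Atbash): a becomes z, b becomes y, etc.
For member: m↔n, e↔v, m↔n, b↔y, e↔v, r↔i.

nvnyvi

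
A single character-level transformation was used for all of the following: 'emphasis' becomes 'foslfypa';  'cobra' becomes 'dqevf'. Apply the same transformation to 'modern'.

In emphasis: e→f is +1, m→o is +2, p→s is +3, h→l is +4 — the shift increases by 1 each position. Each letter shifts forward by (position + 1), i.e. 1, 2, 3, … — the shift grows by one for each successive letter.
Applying it to modern: m+1=n, o+2=q, d+3=g, e+4=i, r+5=w, n+6=t.

nqgiwt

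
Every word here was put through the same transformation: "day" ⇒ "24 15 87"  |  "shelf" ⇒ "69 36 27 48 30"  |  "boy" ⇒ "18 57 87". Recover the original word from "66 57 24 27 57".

rodeo

d(#4)→24 and a(#1)→15: differences scale by 3, so n = 3·pos + 12. The formula is n = 3×(alphabet index, a=1) + 12.
Undoing it on 66 57 24 27 57: 66→(66−12)÷3=18=r, 57→(57−12)÷3=15=o, 24→(24−12)÷3=4=d, 27→(27−12)÷3=5=e, 57→(57−12)÷3=15=o.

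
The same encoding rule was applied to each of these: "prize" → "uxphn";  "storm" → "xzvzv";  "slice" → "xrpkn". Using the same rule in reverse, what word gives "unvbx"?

In prize: p→u is +5, r→x is +6, i→p is +7, z→h is +8 — the shift increases by 1 each position. Letter i (0-indexed) is shifted by i+5, so successive shifts are 5, 6, 7, ….
Reversing it on unvbx: u−5=p, n−6=h, v−7=o, b−8=t, x−9=o.

photo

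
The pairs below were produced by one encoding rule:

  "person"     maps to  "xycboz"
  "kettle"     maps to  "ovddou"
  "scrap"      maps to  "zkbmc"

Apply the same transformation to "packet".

The word is reversed, then every letter is shifted forward by 10.
Applying it to packet: reverse → tekcap; then shift: t+10=d, e+10=o, k+10=u, c+10=m, a+10=k, p+10=z.

doumkz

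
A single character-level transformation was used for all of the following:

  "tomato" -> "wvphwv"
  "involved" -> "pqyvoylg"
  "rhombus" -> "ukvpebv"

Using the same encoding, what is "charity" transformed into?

fkhupwb

The shift depends on letter class: consonant t→w is +3, but vowel o→v is +7. Two shifts are in play — +7 for a/e/i/o/u, +3 for every other letter.
For charity: c(cons)+3=f, h(cons)+3=k, a(vowel)+7=h, r(cons)+3=u, i(vowel)+7=p, t(cons)+3=w, y(cons)+3=b.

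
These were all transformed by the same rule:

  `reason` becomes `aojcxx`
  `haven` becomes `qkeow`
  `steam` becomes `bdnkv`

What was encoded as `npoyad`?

effort

Shifts by position in reason: pos 0: r→a (+9), pos 1: e→o (+10), pos 2: a→j (+9), pos 3: s→c (+10) — repeating every 2. It's a Vigenère-style cipher with numeric key [9,10]: position i shifts by key[i mod 2].
Reversing it on npoyad: n−9=e, p−10=f, o−9=f, y−10=o, a−9=r, d−10=t.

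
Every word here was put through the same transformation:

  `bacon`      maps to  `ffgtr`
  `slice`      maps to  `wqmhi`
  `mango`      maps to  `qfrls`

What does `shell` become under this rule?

Shifts by position in bacon: pos 0: b→f (+4), pos 1: a→f (+5), pos 2: c→g (+4), pos 3: o→t (+5) — repeating every 2. The shifts repeat in a cycle of length 2: positions 0,1,… shift by +4, +5, then the pattern repeats.
On shell: s+4=w, h+5=m, e+4=i, l+5=q, l+4=p.

wmiqp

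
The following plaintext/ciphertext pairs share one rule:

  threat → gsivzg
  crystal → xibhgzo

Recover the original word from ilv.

roe

Each pair mirrors across the alphabet (t↔g, h↔s, r↔i): positions sum to 25. Each letter is replaced by its mirror in the alphabet: a↔z, b↔y, c↔x, and so on (the Atbash cipher).
Undoing it on ilv: i↔r, l↔o, v↔e.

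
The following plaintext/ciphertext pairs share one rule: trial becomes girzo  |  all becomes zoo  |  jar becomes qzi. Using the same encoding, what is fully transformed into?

ufoob

Each pair mirrors across the alphabet (t↔g, r↔i, i↔r): positions sum to 25. Letters are reflected about the middle of the alphabet (position → 25−position): Atbash.
Applying it to fully: f↔u, u↔f, l↔o, l↔o, y↔b.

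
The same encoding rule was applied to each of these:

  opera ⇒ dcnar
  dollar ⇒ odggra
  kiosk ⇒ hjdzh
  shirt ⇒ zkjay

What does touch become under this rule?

o(14)→d(3) and p(15)→c(2) fit y≡25x+17 (mod 26); the inverse of 25 mod 26 is 25. This is an affine cipher: with a=0,…,z=25, each position x becomes (25x+17) mod 26.
On touch: t(19)→25·19+17≡24=y; o(14)→25·14+17≡3=d; u(20)→25·20+17≡23=x; c(2)→25·2+17≡15=p; h(7)→25·7+17≡10=k (all mod 26).

ydxpk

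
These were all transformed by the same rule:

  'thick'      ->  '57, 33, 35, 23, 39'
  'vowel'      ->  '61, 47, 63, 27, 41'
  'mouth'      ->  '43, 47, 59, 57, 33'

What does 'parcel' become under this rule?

t(#20)→57 and h(#8)→33: differences scale by 2, so n = 2·pos + 17. Each letter becomes 2×(its alphabet position, a=1..z=26) + 17.
On parcel: p=16→49, a=1→19, r=18→53, c=3→23, e=5→27, l=12→41.

49, 19, 53, 23, 27, 41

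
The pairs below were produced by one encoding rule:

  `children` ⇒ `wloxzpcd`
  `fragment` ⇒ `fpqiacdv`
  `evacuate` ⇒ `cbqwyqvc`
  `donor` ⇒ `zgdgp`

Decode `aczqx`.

medal

c(2)→w(22) and h(7)→l(11) fit y≡3x+16 (mod 26); the inverse of 3 mod 26 is 9. Treating letters as 0–25, the rule is x ↦ 3x + 16 (mod 26).
Reversing it on aczqx: a(0)→9·(0−16)≡12=m; c(2)→9·(2−16)≡4=e; z(25)→9·(25−16)≡3=d; q(16)→9·(16−16)≡0=a; x(23)→9·(23−16)≡11=l (all mod 26).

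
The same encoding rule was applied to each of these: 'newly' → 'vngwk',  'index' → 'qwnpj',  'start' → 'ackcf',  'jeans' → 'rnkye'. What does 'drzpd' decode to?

viper

In newly: n→v is +8, e→n is +9, w→g is +10, l→w is +11 — the shift increases by 1 each position. Each letter shifts forward by (position + 8), i.e. 8, 9, 10, … — the shift grows by one for each successive letter.
Decoding drzpd: d−8=v, r−9=i, z−10=p, p−11=e, d−12=r.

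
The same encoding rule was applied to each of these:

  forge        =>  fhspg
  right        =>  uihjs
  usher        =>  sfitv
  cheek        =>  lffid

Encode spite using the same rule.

The output letters match the input read backwards, each shifted +1: forge reversed is egrof. The word is reversed, then every letter is shifted forward by 1.
On spite: reverse → etips; then shift: e+1=f, t+1=u, i+1=j, p+1=q, s+1=t.

fujqt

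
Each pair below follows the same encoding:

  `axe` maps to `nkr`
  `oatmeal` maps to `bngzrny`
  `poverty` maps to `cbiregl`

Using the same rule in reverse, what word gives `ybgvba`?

Compare letters: a→n is +13, x→k is +13, e→r is +13 — a constant shift. Each letter is shifted forward by 13 in the alphabet (a Caesar shift of +13).
Decoding ybgvba: y−13=l, b−13=o, g−13=t, v−13=i, b−13=o, a−13=n.

lotion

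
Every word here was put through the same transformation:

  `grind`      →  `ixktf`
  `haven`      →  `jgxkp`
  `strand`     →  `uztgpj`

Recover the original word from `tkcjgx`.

reader

Shifts by position in grind: pos 0: g→i (+2), pos 1: r→x (+6), pos 2: i→k (+2), pos 3: n→t (+6) — repeating every 2. A repeating key of period 2 is used — shifts +2, +6 over and over.
Reversing it on tkcjgx: t−2=r, k−6=e, c−2=a, j−6=d, g−2=e, x−6=r.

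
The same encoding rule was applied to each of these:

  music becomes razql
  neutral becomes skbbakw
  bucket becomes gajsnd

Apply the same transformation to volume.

auscvo

Letter i (0-indexed) is shifted by i+5, so successive shifts are 5, 6, 7, ….
Applying it to volume: v+5=a, o+6=u, l+7=s, u+8=c, m+9=v, e+10=o.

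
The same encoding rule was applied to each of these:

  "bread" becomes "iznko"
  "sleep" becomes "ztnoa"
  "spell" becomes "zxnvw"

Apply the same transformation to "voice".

cwrmp

The shift increases by 1 at each position, starting from +7: 7, 8, 9, ….
For voice: v+7=c, o+8=w, i+9=r, c+10=m, e+11=p.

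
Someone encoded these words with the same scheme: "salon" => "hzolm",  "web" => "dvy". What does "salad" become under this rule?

hzozw

Letters are reflected about the middle of the alphabet (position → 25−position): Atbash.
Applying it to salad: s↔h, a↔z, l↔o, a↔z, d↔w.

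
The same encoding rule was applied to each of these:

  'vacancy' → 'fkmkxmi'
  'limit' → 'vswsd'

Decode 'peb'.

fur

This is a Caesar cipher with shift 10.
Decoding peb: p−10=f, e−10=u, b−10=r.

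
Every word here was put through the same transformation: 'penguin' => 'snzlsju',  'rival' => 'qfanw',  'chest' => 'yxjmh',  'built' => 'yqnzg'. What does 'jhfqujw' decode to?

The word is reversed, then every letter is shifted forward by 5.
Reversing it on jhfqujw: shift back: j−5=e, h−5=c, f−5=a, q−5=l, u−5=p, j−5=e, w−5=r → ecalper; then reverse → replace.

replace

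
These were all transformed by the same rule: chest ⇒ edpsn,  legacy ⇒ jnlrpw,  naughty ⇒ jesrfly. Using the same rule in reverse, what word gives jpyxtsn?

The output letters match the input read backwards, each shifted +11: chest reversed is tsehc. Two steps: reverse the string, then apply a Caesar shift of +11.
Decoding jpyxtsn: shift back: j−11=y, p−11=e, y−11=n, x−11=m, t−11=i, s−11=h, n−11=c → yenmihc; then reverse → chimney.

chimney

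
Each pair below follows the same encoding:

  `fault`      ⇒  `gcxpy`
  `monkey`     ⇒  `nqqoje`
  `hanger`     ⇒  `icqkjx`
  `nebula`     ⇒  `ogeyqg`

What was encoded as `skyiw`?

river

In fault: f→g is +1, a→c is +2, u→x is +3, l→p is +4 — the shift increases by 1 each position. Each letter shifts forward by (position + 1), i.e. 1, 2, 3, … — the shift grows by one for each successive letter.
Decoding skyiw: s−1=r, k−2=i, y−3=v, i−4=e, w−5=r.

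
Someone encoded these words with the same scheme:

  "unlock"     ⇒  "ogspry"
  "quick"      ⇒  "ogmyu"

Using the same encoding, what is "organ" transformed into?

rekvs

The output letters match the input read backwards, each shifted +4: unlock reversed is kcolnu. Two steps: reverse the string, then apply a Caesar shift of +4.
For organ: reverse → nagro; then shift: n+4=r, a+4=e, g+4=k, r+4=v, o+4=s.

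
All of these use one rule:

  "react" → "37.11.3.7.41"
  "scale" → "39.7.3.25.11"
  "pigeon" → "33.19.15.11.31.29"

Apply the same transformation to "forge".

13.31.37.15.11

r(#18)→37 and e(#5)→11: differences scale by 2, so n = 2·pos + 1. With a=1..z=26, the number is 2·pos + 1.
For forge: f=6→13, o=15→31, r=18→37, g=7→15, e=5→11.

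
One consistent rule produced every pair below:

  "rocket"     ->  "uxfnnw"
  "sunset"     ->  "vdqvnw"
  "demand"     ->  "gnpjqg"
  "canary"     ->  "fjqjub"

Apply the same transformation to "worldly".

The shift depends on letter class: consonant r→u is +3, but vowel o→x is +9. Two shifts are in play — +9 for a/e/i/o/u, +3 for every other letter.
For worldly: w(cons)+3=z, o(vowel)+9=x, r(cons)+3=u, l(cons)+3=o, d(cons)+3=g, l(cons)+3=o, y(cons)+3=b.

zxuogob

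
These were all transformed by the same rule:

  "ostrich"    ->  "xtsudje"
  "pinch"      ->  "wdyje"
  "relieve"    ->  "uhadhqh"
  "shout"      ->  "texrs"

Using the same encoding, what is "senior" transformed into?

o(14)→x(23) and s(18)→t(19) fit y≡25x+11 (mod 26); the inverse of 25 mod 26 is 25. Each letter's alphabet position (a=0..z=25) is mapped through 25·x+11 mod 26 — an affine cipher.
For senior: s(18)→25·18+11≡19=t; e(4)→25·4+11≡7=h; n(13)→25·13+11≡24=y; i(8)→25·8+11≡3=d; o(14)→25·14+11≡23=x; r(17)→25·17+11≡20=u (all mod 26).

thydxu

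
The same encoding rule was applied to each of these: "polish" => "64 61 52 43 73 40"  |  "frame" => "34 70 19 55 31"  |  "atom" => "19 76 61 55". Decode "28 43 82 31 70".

p(#16)→64 and o(#15)→61: differences scale by 3, so n = 3·pos + 16. Each letter becomes 3×(its alphabet position, a=1..z=26) + 16.
Undoing it on 28 43 82 31 70: 28→(28−16)÷3=4=d, 43→(43−16)÷3=9=i, 82→(82−16)÷3=22=v, 31→(31−16)÷3=5=e, 70→(70−16)÷3=18=r.

diver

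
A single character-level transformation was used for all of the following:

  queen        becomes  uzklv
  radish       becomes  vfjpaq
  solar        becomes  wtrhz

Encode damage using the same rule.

hfshon

Letter i (0-indexed) is shifted by i+4, so successive shifts are 4, 5, 6, ….
On damage: d+4=h, a+5=f, m+6=s, a+7=h, g+8=o, e+9=n.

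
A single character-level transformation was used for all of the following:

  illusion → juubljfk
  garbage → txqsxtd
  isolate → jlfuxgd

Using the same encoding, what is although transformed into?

xugofbto

This is an affine cipher: with a=0,…,z=25, each position x becomes (21x+23) mod 26.
For although: a(0)→21·0+23≡23=x; l(11)→21·11+23≡20=u; t(19)→21·19+23≡6=g; h(7)→21·7+23≡14=o; o(14)→21·14+23≡5=f; u(20)→21·20+23≡1=b; g(6)→21·6+23≡19=t; h(7)→21·7+23≡14=o (all mod 26).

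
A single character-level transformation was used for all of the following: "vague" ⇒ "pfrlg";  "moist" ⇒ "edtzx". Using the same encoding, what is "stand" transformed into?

oyled

The output letters match the input read backwards, each shifted +11: vague reversed is eugav. Two steps: reverse the string, then apply a Caesar shift of +11.
For stand: reverse → dnats; then shift: d+11=o, n+11=y, a+11=l, t+11=e, s+11=d.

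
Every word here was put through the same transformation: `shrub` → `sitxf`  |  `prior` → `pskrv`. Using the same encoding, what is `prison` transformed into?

Each letter shifts forward by its position index (0, 1, 2, …) — the shift grows by one for each successive letter.
For prison: p+0=p, r+1=s, i+2=k, s+3=v, o+4=s, n+5=s.

pskvss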